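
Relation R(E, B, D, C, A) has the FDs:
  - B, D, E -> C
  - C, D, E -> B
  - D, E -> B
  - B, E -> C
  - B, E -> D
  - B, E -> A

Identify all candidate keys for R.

No FD produces {E}, so it must be in every candidate key.
{B, E}⁺ = {A, B, C, D, E}, which is every attribute, so {B, E} is a candidate key.
{D, E}⁺ = {A, B, C, D, E}, which is every attribute, so {D, E} is a candidate key.
These are minimal and exhaustive — every other superkey contains one of them.

{B, E}, {D, E}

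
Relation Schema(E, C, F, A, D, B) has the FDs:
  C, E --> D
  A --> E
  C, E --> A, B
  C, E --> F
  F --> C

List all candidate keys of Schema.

Closure of {A, C} is {A, B, C, D, E, F}, the whole schema; {A, C} is a candidate key.
Closure of {A, F} is {A, B, C, D, E, F}, the whole schema; {A, F} is a candidate key.
Closure of {C, E} is {A, B, C, D, E, F}, the whole schema; {C, E} is a candidate key.
Closure of {E, F} is {A, B, C, D, E, F}, the whole schema; {E, F} is a candidate key.
No proper subset of any of these is a key, and no other minimal superkey exists.

{A, C}, {A, F}, {C, E}, {E, F}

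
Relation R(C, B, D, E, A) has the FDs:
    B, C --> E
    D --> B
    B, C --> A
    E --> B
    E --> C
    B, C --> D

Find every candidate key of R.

{B, C}, {C, D}, {E}

{E}⁺ = {A, B, C, D, E}, which is every attribute, so {E} is a candidate key.
{B, C}⁺ = {A, B, C, D, E}, which is every attribute, so {B, C} is a candidate key.
{C, D}⁺ = {A, B, C, D, E}, which is every attribute, so {C, D} is a candidate key.
No proper subset of any of these is a key, and no other minimal superkey exists.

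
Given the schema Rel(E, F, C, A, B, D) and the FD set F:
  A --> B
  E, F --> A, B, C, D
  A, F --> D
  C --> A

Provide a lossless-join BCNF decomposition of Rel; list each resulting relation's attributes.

Candidate key of the original relation: {E, F}.
Within {A, B, C, D, E, F}: {A}⁺ ∩ {A, B, C, D, E, F} = {A, B}, not the whole set, so A --> B violates BCNF; decompose into {A, B} and {A, C, D, E, F}.
{A, B}: every determinant is a superkey — BCNF.
Within {A, C, D, E, F}: {A, F}⁺ ∩ {A, C, D, E, F} = {A, D, F}, not the whole set, so A, F --> D violates BCNF; decompose into {A, D, F} and {A, C, E, F}.
{A, D, F}: every determinant is a superkey — BCNF.
Within {A, C, E, F}: {C}⁺ ∩ {A, C, E, F} = {A, C}, not the whole set, so C --> A violates BCNF; decompose into {A, C} and {C, E, F}.
{A, C}: every determinant is a superkey — BCNF.
{C, E, F}: every determinant is a superkey — BCNF.

{A, B}; {A, C}; {A, D, F}; {C, E, F}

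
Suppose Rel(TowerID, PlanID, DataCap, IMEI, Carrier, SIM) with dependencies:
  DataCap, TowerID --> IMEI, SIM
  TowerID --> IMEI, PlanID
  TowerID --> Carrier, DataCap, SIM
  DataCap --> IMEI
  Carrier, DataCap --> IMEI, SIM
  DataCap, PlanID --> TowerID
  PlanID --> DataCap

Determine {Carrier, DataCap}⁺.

{Carrier, DataCap, IMEI, SIM}

Start with {Carrier, DataCap}.
DataCap --> IMEI applies; add {IMEI} → now {Carrier, DataCap, IMEI}.
Carrier, DataCap --> IMEI, SIM applies; add {SIM} → now {Carrier, DataCap, IMEI, SIM}.
No further FD applies.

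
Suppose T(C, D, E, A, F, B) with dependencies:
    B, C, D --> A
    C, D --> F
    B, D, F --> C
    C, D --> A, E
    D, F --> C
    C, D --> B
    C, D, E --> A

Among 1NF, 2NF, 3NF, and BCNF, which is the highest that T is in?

Candidate keys: {C, D}, {D, F}. Prime attributes: {C, D, F}.
The left-hand side of every FD is a superkey, so BCNF is satisfied.

BCNF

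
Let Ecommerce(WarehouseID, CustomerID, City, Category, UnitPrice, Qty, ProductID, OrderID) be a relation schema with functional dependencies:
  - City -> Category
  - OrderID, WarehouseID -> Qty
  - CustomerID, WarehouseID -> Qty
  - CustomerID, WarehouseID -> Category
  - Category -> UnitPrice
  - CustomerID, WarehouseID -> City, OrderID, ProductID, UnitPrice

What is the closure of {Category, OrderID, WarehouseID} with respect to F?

Start with {Category, OrderID, WarehouseID}.
OrderID, WarehouseID -> Qty applies; add {Qty} → now {Category, OrderID, Qty, WarehouseID}.
Category -> UnitPrice applies; add {UnitPrice} → now {Category, OrderID, Qty, UnitPrice, WarehouseID}.
No further FD applies.

{Category, OrderID, Qty, UnitPrice, WarehouseID}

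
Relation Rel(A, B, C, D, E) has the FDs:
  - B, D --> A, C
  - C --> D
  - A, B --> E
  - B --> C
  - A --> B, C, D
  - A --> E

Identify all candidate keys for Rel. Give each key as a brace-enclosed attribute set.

{A}, {B}

Closure of {A} is {A, B, C, D, E}, the whole schema; {A} is a candidate key.
Closure of {B} is {A, B, C, D, E}, the whole schema; {B} is a candidate key.
No proper subset of any of these is a key, and no other minimal superkey exists.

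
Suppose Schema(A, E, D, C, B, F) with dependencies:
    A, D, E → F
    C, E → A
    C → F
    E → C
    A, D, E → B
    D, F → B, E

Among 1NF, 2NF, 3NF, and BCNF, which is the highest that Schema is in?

1NF

Candidate keys: {C, D}, {D, E}, {D, F}. Prime attributes: {C, D, E, F}.
C, E → A breaks BCNF: {C, E}⁺ = {A, C, E, F}, so {C, E} is not a superkey.
C, E → A has non-prime {A} on the right and a non-superkey on the left, so 3NF fails.
{E} is a proper subset of the key {D, E}, and {E}⁺ contains the non-prime attribute {A} — a partial dependency, so 2NF is violated.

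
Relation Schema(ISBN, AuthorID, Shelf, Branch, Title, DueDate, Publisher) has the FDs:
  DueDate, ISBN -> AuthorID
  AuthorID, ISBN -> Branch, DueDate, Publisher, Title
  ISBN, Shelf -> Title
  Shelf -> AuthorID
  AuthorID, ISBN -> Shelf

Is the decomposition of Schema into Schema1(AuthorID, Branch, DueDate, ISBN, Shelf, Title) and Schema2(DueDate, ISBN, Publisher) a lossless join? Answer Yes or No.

The shared attributes are {DueDate, ISBN} and {DueDate, ISBN}⁺ = {AuthorID, Branch, DueDate, ISBN, Publisher, Shelf, Title}.
Since Schema1 ⊆ {AuthorID, Branch, DueDate, ISBN, Publisher, Shelf, Title}, the intersection is a superkey of Schema1; the decomposition is lossless.

Yes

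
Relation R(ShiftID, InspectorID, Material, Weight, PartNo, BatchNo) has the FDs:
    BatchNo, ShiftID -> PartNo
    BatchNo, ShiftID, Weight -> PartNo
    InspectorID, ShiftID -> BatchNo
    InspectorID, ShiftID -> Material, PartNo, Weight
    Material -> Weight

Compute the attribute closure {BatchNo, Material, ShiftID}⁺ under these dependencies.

{BatchNo, Material, PartNo, ShiftID, Weight}

Start with {BatchNo, Material, ShiftID}.
BatchNo, ShiftID -> PartNo applies; add {PartNo} → now {BatchNo, Material, PartNo, ShiftID}.
Material -> Weight applies; add {Weight} → now {BatchNo, Material, PartNo, ShiftID, Weight}.
No further FD applies.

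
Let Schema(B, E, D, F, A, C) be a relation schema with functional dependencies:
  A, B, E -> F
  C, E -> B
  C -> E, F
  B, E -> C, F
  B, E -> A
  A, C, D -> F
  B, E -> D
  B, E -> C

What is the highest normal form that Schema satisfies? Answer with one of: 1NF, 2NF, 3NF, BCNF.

BCNF

Candidate keys: {B, E}, {C}. Prime attributes: {B, C, E}.
The left-hand side of every FD is a superkey, so BCNF is satisfied.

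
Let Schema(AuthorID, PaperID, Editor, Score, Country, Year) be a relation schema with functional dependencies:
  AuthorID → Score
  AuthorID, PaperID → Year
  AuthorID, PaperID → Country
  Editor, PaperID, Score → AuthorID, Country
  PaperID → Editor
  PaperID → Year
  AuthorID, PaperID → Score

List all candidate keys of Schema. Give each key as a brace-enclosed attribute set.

No FD produces {PaperID}, so it must be in every candidate key.
{AuthorID, PaperID} is a candidate key since {AuthorID, PaperID}⁺ = {AuthorID, Country, Editor, PaperID, Score, Year} covers every attribute.
{PaperID, Score} is a candidate key since {PaperID, Score}⁺ = {AuthorID, Country, Editor, PaperID, Score, Year} covers every attribute.
These are minimal and exhaustive — every other superkey contains one of them.

{AuthorID, PaperID}, {PaperID, Score}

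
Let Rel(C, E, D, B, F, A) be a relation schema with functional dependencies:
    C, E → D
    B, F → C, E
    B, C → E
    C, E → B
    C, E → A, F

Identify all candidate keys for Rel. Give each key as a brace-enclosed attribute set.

{B, C}⁺ = {A, B, C, D, E, F}, which is every attribute, so {B, C} is a candidate key.
{B, F}⁺ = {A, B, C, D, E, F}, which is every attribute, so {B, F} is a candidate key.
{C, E}⁺ = {A, B, C, D, E, F}, which is every attribute, so {C, E} is a candidate key.
No proper subset of any of these is a key, and no other minimal superkey exists.

{B, C}, {B, F}, {C, E}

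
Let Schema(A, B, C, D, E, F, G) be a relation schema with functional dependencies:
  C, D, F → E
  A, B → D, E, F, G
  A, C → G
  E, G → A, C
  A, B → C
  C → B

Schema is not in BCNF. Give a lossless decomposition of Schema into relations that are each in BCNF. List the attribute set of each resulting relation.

{A, C, D, F, G}; {B, C}; {C, D, E, F}

Candidate keys of the original relation: {A, B}, {A, C}, {C, D, F, G}, {E, G}.
{A, B, C, D, E, F, G}: {C, D, F} determines {B, C, D, E, F} here but is not a superkey — split on C, D, F → B, E, giving {B, C, D, E, F} and {A, C, D, F, G}.
{B, C, D, E, F}: {C} determines {B, C} here but is not a superkey — split on C → B, giving {B, C} and {C, D, E, F}.
{B, C} is in BCNF.
{C, D, E, F} is in BCNF.
{A, C, D, F, G} is in BCNF.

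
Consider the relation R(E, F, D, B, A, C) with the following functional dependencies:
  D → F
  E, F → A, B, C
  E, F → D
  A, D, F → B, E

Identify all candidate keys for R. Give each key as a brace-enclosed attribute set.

{A, D}, {D, E}, {E, F}

{A, D}⁺ = {A, B, C, D, E, F}, which is every attribute, so {A, D} is a candidate key.
{D, E}⁺ = {A, B, C, D, E, F}, which is every attribute, so {D, E} is a candidate key.
{E, F}⁺ = {A, B, C, D, E, F}, which is every attribute, so {E, F} is a candidate key.
No proper subset of any of these is a key, and no other minimal superkey exists.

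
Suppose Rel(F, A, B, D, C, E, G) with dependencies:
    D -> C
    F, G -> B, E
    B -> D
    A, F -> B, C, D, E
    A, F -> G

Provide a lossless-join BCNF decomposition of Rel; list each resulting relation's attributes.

{A, F, G}; {B, D}; {B, E, F, G}; {C, D}

Candidate key of the original relation: {A, F}.
{A, B, C, D, E, F, G}: {D} determines {C, D} here but is not a superkey — split on D -> C, giving {C, D} and {A, B, D, E, F, G}.
{C, D} has no BCNF violation.
{A, B, D, E, F, G}: {F, G} determines {B, D, E, F, G} here but is not a superkey — split on F, G -> B, D, E, giving {B, D, E, F, G} and {A, F, G}.
{B, D, E, F, G}: {B} determines {B, D} here but is not a superkey — split on B -> D, giving {B, D} and {B, E, F, G}.
{B, D} has no BCNF violation.
{B, E, F, G} has no BCNF violation.
{A, F, G} has no BCNF violation.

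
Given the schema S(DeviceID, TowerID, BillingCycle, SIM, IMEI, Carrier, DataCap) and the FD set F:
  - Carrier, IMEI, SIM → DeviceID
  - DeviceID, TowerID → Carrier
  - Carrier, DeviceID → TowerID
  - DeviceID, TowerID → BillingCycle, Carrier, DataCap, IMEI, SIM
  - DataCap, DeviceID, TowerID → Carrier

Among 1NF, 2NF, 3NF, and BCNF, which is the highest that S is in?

Candidate keys: {Carrier, DeviceID}, {Carrier, IMEI, SIM}, {DeviceID, TowerID}. Prime attributes: {Carrier, DeviceID, IMEI, SIM, TowerID}.
Each dependency's left side is a superkey — BCNF holds.

BCNF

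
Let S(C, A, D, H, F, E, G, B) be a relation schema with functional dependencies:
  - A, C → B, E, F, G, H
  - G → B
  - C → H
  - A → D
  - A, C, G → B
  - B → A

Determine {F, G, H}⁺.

Start with {F, G, H}.
G → B applies; add {B} → now {B, F, G, H}.
B → A applies; add {A} → now {A, B, F, G, H}.
A → D applies; add {D} → now {A, B, D, F, G, H}.
No further FD applies.

{A, B, D, F, G, H}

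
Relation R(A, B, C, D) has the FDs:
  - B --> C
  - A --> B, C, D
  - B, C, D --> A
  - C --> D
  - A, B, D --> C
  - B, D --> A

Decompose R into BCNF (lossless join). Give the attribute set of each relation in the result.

Candidate keys of the original relation: {A}, {B}.
{A, B, C, D}: {C} determines {C, D} here but is not a superkey — split on C --> D, giving {C, D} and {A, B, C}.
{C, D}: every determinant is a superkey — BCNF.
{A, B, C}: every determinant is a superkey — BCNF.

{A, B, C}; {C, D}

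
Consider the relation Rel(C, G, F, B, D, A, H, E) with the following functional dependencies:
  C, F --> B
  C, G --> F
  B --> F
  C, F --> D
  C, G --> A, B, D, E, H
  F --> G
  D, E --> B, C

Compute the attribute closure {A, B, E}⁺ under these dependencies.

{A, B, E, F, G}

Start with {A, B, E}.
B --> F applies; add {F} → now {A, B, E, F}.
F --> G applies; add {G} → now {A, B, E, F, G}.
No further FD applies.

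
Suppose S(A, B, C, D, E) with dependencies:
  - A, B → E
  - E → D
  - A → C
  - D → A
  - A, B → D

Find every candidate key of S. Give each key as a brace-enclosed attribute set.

{B} never appears on the right of any FD, so every key must include it.
{A, B}⁺ = {A, B, C, D, E} — all of the relation — so {A, B} is a candidate key.
{B, D}⁺ = {A, B, C, D, E} — all of the relation — so {B, D} is a candidate key.
{B, E}⁺ = {A, B, C, D, E} — all of the relation — so {B, E} is a candidate key.
Any other superkey properly contains one of these, so there are no further candidate keys.

{A, B}, {B, D}, {B, E}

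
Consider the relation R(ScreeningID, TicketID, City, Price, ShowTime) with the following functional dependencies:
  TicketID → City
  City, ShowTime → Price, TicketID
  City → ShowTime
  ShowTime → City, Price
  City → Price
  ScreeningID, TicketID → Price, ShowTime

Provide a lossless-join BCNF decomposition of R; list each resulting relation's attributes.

Candidate keys of the original relation: {City, ScreeningID}, {ScreeningID, ShowTime}, {ScreeningID, TicketID}.
Within {City, Price, ScreeningID, ShowTime, TicketID}: {TicketID}⁺ ∩ {City, Price, ScreeningID, ShowTime, TicketID} = {City, Price, ShowTime, TicketID}, not the whole set, so TicketID → City, Price, ShowTime violates BCNF; decompose into {City, Price, ShowTime, TicketID} and {ScreeningID, TicketID}.
{City, Price, ShowTime, TicketID} has no BCNF violation.
{ScreeningID, TicketID} has no BCNF violation.

{City, Price, ShowTime, TicketID}; {ScreeningID, TicketID}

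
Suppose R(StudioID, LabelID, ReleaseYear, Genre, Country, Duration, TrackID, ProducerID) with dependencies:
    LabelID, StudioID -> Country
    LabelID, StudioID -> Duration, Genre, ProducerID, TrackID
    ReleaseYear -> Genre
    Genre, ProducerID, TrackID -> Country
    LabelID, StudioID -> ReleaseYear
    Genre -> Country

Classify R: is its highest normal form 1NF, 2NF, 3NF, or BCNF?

Candidate key: {LabelID, StudioID}. Prime attributes: {LabelID, StudioID}.
ReleaseYear -> Genre: {ReleaseYear}⁺ = {Country, Genre, ReleaseYear}, which is not all of the attributes, so the left side is not a superkey — BCNF is violated.
ReleaseYear -> Genre determines the non-prime attribute {Genre} from a non-superkey — 3NF is violated.
No non-prime attribute depends on a proper subset of any candidate key, so 2NF holds.

2NF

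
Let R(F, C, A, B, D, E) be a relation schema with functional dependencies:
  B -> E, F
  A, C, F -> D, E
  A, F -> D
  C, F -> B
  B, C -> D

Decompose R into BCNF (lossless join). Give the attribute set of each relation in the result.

Candidate keys of the original relation: {A, B, C}, {A, C, F}.
Within {A, B, C, D, E, F}: {B}⁺ ∩ {A, B, C, D, E, F} = {B, E, F}, not the whole set, so B -> E, F violates BCNF; decompose into {B, E, F} and {A, B, C, D}.
{B, E, F} has no BCNF violation.
Within {A, B, C, D}: {B, C}⁺ ∩ {A, B, C, D} = {B, C, D}, not the whole set, so B, C -> D violates BCNF; decompose into {B, C, D} and {A, B, C}.
{B, C, D} has no BCNF violation.
{A, B, C} has no BCNF violation.

{A, B, C}; {B, C, D}; {B, E, F}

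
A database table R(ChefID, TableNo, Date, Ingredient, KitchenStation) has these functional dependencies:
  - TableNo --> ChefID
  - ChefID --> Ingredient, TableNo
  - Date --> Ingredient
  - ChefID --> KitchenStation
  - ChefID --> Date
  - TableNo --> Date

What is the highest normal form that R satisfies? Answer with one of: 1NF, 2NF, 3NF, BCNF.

Candidate keys: {ChefID}, {TableNo}. Prime attributes: {ChefID, TableNo}.
Date --> Ingredient: {Date}⁺ = {Date, Ingredient}, which is not all of the attributes, so the left side is not a superkey — BCNF is violated.
Date --> Ingredient has non-prime {Ingredient} on the right and a non-superkey on the left, so 3NF fails.
With only single-attribute keys there can be no partial dependency, so 2NF holds.

2NF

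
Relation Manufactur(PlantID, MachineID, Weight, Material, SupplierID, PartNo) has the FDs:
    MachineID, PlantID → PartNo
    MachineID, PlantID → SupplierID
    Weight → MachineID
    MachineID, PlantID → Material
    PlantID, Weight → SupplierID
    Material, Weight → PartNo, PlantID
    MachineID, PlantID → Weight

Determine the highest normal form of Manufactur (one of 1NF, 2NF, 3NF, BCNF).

Candidate keys: {MachineID, PlantID}, {Material, Weight}, {PlantID, Weight}. Prime attributes: {MachineID, Material, PlantID, Weight}.
Weight → MachineID breaks BCNF: {Weight}⁺ = {MachineID, Weight}, so {Weight} is not a superkey.
Since {MachineID} ⊆ prime attributes and every other non-superkey FD also has a prime right side, the schema is in 3NF.

3NF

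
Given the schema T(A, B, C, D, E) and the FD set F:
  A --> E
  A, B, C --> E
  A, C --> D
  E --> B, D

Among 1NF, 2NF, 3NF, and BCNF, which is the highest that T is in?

Candidate key: {A, C}. Prime attributes: {A, C}.
A --> E: {A}⁺ = {A, B, D, E}, which is not all of the attributes, so the left side is not a superkey — BCNF is violated.
A --> E determines the non-prime attribute {E} from a non-superkey — 3NF is violated.
{A} is a proper subset of the key {A, C}, and {A}⁺ contains the non-prime attributes {B, D, E} — a partial dependency, so 2NF is violated.

1NF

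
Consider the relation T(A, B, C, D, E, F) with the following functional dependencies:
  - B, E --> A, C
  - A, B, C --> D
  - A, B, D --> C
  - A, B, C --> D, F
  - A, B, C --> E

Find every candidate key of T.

{A, B, C}, {A, B, D}, {B, E}

{B} never appears on the right of any FD, so every key must include it.
{B, E}⁺ = {A, B, C, D, E, F}, which is every attribute, so {B, E} is a candidate key.
{A, B, C}⁺ = {A, B, C, D, E, F}, which is every attribute, so {A, B, C} is a candidate key.
{A, B, D}⁺ = {A, B, C, D, E, F}, which is every attribute, so {A, B, D} is a candidate key.
No proper subset of any of these is a key, and no other minimal superkey exists.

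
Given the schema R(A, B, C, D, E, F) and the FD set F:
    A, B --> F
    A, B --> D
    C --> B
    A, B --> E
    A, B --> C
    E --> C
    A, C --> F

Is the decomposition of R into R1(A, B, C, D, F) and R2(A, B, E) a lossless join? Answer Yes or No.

Yes

R1 ∩ R2 = {A, B}; its closure under F is {A, B, C, D, E, F}.
R1 is contained in that closure, so R1 ∩ R2 --> R1 holds and the join is lossless.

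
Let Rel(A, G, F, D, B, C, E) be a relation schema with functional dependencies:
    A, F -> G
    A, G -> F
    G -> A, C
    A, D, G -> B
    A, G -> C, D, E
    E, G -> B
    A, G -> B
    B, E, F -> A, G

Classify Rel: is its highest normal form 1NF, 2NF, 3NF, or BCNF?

Candidate keys: {A, F}, {B, E, F}, {G}. Prime attributes: {A, B, E, F, G}.
Every FD has a superkey on the left, so the relation is in BCNF.

BCNF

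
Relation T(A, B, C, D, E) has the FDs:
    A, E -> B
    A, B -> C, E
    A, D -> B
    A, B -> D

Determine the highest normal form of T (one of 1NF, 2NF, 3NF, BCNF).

Candidate keys: {A, B}, {A, D}, {A, E}. Prime attributes: {A, B, D, E}.
The left-hand side of every FD is a superkey, so BCNF is satisfied.

BCNF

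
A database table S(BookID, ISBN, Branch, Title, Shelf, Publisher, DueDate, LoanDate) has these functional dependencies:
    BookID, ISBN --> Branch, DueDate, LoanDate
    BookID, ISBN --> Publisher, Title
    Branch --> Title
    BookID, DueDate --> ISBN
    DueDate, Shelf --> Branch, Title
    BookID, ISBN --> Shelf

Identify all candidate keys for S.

{BookID, DueDate}, {BookID, ISBN}

No FD produces {BookID}, so it must be in every candidate key.
Closure of {BookID, DueDate} is {BookID, Branch, DueDate, ISBN, LoanDate, Publisher, Shelf, Title}, the whole schema; {BookID, DueDate} is a candidate key.
Closure of {BookID, ISBN} is {BookID, Branch, DueDate, ISBN, LoanDate, Publisher, Shelf, Title}, the whole schema; {BookID, ISBN} is a candidate key.
These are minimal and exhaustive — every other superkey contains one of them.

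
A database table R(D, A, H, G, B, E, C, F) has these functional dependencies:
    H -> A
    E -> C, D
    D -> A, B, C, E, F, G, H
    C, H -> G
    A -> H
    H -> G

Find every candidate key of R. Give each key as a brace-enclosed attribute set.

Closure of {D} is {A, B, C, D, E, F, G, H}, the whole schema; {D} is a candidate key.
Closure of {E} is {A, B, C, D, E, F, G, H}, the whole schema; {E} is a candidate key.
No proper subset of any of these is a key, and no other minimal superkey exists.

{D}, {E}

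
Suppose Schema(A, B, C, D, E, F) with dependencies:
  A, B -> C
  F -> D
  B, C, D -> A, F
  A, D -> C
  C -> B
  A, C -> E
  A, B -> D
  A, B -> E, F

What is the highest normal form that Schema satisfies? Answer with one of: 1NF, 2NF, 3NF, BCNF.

Candidate keys: {A, B}, {A, C}, {A, D}, {A, F}, {C, D}, {C, F}. Prime attributes: {A, B, C, D, F}.
F -> D: {F}⁺ = {D, F}, which is not all of the attributes, so the left side is not a superkey — BCNF is violated.
Since {D} ⊆ prime attributes and every other non-superkey FD also has a prime right side, the schema is in 3NF.

3NF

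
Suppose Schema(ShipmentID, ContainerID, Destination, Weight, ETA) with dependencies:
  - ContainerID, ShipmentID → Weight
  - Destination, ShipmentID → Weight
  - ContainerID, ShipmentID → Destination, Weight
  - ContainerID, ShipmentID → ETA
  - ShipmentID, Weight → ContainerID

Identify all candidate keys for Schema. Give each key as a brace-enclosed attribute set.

{ContainerID, ShipmentID}, {Destination, ShipmentID}, {ShipmentID, Weight}

Attributes never on any right-hand side: {ShipmentID} — every candidate key must contain it.
{ContainerID, ShipmentID} is a candidate key since {ContainerID, ShipmentID}⁺ = {ContainerID, Destination, ETA, ShipmentID, Weight} covers every attribute.
{Destination, ShipmentID} is a candidate key since {Destination, ShipmentID}⁺ = {ContainerID, Destination, ETA, ShipmentID, Weight} covers every attribute.
{ShipmentID, Weight} is a candidate key since {ShipmentID, Weight}⁺ = {ContainerID, Destination, ETA, ShipmentID, Weight} covers every attribute.
Any other superkey properly contains one of these, so there are no further candidate keys.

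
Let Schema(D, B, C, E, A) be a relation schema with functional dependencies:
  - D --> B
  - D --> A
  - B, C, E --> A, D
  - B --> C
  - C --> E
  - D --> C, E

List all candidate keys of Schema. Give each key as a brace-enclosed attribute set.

{B}, {D}

Closure of {B} is {A, B, C, D, E}, the whole schema; {B} is a candidate key.
Closure of {D} is {A, B, C, D, E}, the whole schema; {D} is a candidate key.
Any other superkey properly contains one of these, so there are no further candidate keys.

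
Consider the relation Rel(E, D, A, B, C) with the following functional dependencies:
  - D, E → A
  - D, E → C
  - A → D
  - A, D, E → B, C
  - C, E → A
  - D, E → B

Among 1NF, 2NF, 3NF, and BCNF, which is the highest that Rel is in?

Candidate keys: {A, E}, {C, E}, {D, E}. Prime attributes: {A, C, D, E}.
A → D breaks BCNF: {A}⁺ = {A, D}, so {A} is not a superkey.
But every attribute on its right side ({D}) is prime, and the same holds for every other non-superkey FD, so 3NF still holds.

3NF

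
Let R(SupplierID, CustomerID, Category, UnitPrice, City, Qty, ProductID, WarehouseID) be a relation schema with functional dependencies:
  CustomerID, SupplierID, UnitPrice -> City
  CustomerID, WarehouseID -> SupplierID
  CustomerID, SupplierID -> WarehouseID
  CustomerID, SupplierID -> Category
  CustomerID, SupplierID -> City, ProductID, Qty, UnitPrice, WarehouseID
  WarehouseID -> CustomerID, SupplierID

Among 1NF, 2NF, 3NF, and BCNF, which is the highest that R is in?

Candidate keys: {CustomerID, SupplierID}, {WarehouseID}. Prime attributes: {CustomerID, SupplierID, WarehouseID}.
Every FD has a superkey on the left, so the relation is in BCNF.

BCNF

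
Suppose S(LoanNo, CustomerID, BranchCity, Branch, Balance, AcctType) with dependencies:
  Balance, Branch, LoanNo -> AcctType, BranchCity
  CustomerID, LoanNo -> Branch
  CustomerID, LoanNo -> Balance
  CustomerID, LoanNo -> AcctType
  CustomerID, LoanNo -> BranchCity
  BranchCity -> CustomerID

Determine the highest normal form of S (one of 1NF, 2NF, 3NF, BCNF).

3NF

Candidate keys: {Balance, Branch, LoanNo}, {BranchCity, LoanNo}, {CustomerID, LoanNo}. Prime attributes: {Balance, Branch, BranchCity, CustomerID, LoanNo}.
For BranchCity -> CustomerID we have {BranchCity}⁺ = {BranchCity, CustomerID}; {BranchCity} is not a superkey, so BCNF fails.
Since {CustomerID} ⊆ prime attributes and every other non-superkey FD also has a prime right side, the schema is in 3NF.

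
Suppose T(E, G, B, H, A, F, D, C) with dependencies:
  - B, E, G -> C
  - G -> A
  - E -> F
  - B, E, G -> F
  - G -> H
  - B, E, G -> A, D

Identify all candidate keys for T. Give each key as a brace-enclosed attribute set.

No FD produces {B, E, G}, so they must be in every candidate key.
Closure of {B, E, G} is {A, B, C, D, E, F, G, H}, the whole schema; {B, E, G} is a candidate key.
No other minimal set has full closure, so this is the only candidate key.

{B, E, G}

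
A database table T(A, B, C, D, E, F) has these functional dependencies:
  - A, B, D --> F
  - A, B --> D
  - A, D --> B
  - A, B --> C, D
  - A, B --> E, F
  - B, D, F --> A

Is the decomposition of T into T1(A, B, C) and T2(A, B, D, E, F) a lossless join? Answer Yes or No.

Yes

The shared attributes are {A, B} and {A, B}⁺ = {A, B, C, D, E, F}.
Since T1 ⊆ {A, B, C, D, E, F}, the intersection is a superkey of T1; the decomposition is lossless.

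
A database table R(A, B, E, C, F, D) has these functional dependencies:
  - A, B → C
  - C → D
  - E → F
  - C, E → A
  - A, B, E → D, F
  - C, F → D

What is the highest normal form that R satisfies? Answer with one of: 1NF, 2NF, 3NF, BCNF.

1NF

Candidate keys: {A, B, E}, {B, C, E}. Prime attributes: {A, B, C, E}.
A, B → C breaks BCNF: {A, B}⁺ = {A, B, C, D}, so {A, B} is not a superkey.
Because {D} is non-prime and the left side of C → D is not a superkey, the relation is not in 3NF.
The proper key subset {E} of {A, B, E} determines non-prime {F}, so the relation is not even in 2NF.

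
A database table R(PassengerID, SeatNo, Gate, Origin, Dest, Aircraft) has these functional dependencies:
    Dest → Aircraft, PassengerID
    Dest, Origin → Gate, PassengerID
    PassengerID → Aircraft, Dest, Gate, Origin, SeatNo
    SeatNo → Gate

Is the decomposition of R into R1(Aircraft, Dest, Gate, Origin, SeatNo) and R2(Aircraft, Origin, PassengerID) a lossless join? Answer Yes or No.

The shared attributes are {Aircraft, Origin} and {Aircraft, Origin}⁺ = {Aircraft, Origin}.
R1 ⊄ {Aircraft, Origin} and R2 ⊄ {Aircraft, Origin}, so the split is lossy.

No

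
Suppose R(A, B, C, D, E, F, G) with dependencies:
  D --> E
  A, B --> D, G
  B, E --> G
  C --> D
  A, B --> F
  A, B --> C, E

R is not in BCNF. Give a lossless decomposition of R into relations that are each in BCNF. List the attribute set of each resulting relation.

{A, B, C, F}; {B, C, G}; {C, D}; {D, E}

Candidate key of the original relation: {A, B}.
In {A, B, C, D, E, F, G}, {D} is not a superkey ({D}⁺ restricted to this set is {D, E}), so split on D --> E into {D, E} and {A, B, C, D, F, G}.
{D, E} has no BCNF violation.
In {A, B, C, D, F, G}, {C} is not a superkey ({C}⁺ restricted to this set is {C, D}), so split on C --> D into {C, D} and {A, B, C, F, G}.
{C, D} has no BCNF violation.
In {A, B, C, F, G}, {B, C} is not a superkey ({B, C}⁺ restricted to this set is {B, C, G}), so split on B, C --> G into {B, C, G} and {A, B, C, F}.
{B, C, G} has no BCNF violation.
{A, B, C, F} has no BCNF violation.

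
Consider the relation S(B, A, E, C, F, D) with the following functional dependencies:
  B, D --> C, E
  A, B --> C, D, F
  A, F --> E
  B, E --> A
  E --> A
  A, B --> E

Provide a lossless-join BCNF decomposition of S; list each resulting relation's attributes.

Candidate keys of the original relation: {A, B}, {B, D}, {B, E}.
{A, B, C, D, E, F}: {A, F} determines {A, E, F} here but is not a superkey — split on A, F --> E, giving {A, E, F} and {A, B, C, D, F}.
{A, E, F}: {E} determines {A, E} here but is not a superkey — split on E --> A, giving {A, E} and {E, F}.
{A, E} has no BCNF violation.
{E, F} has no BCNF violation.
{A, B, C, D, F} has no BCNF violation.

{A, B, C, D, F}; {A, E}; {E, F}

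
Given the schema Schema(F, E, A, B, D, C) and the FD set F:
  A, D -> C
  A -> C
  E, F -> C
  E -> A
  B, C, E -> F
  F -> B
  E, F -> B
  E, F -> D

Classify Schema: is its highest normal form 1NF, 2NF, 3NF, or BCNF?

1NF

Candidate keys: {B, E}, {E, F}. Prime attributes: {B, E, F}.
For A, D -> C we have {A, D}⁺ = {A, C, D}; {A, D} is not a superkey, so BCNF fails.
A, D -> C determines the non-prime attribute {C} from a non-superkey — 3NF is violated.
Since {E} ⊂ {B, E} and {E}⁺ ⊇ {A, C} with {A, C} non-prime, there is a partial dependency; 2NF fails.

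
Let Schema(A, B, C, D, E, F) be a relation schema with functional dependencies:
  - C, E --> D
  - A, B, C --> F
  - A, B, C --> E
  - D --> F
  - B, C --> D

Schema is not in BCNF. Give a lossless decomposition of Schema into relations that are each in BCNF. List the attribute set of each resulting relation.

Candidate key of the original relation: {A, B, C}.
{A, B, C, D, E, F}: {C, E} determines {C, D, E, F} here but is not a superkey — split on C, E --> D, F, giving {C, D, E, F} and {A, B, C, E}.
{C, D, E, F}: {D} determines {D, F} here but is not a superkey — split on D --> F, giving {D, F} and {C, D, E}.
{D, F} has no BCNF violation.
{C, D, E} has no BCNF violation.
{A, B, C, E} has no BCNF violation.

{A, B, C, E}; {C, D, E}; {D, F}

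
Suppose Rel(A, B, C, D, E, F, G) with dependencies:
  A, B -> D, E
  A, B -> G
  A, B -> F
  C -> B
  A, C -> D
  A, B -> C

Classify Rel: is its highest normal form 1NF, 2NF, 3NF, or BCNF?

3NF

Candidate keys: {A, B}, {A, C}. Prime attributes: {A, B, C}.
For C -> B we have {C}⁺ = {B, C}; {C} is not a superkey, so BCNF fails.
But every attribute on its right side ({B}) is prime, and the same holds for every other non-superkey FD, so 3NF still holds.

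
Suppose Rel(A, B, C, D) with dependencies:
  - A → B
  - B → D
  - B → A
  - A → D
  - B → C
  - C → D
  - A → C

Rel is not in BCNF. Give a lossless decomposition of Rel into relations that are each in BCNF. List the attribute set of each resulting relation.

{A, B, C}; {C, D}

Candidate keys of the original relation: {A}, {B}.
{A, B, C, D}: {C} determines {C, D} here but is not a superkey — split on C → D, giving {C, D} and {A, B, C}.
{C, D} has no BCNF violation.
{A, B, C} has no BCNF violation.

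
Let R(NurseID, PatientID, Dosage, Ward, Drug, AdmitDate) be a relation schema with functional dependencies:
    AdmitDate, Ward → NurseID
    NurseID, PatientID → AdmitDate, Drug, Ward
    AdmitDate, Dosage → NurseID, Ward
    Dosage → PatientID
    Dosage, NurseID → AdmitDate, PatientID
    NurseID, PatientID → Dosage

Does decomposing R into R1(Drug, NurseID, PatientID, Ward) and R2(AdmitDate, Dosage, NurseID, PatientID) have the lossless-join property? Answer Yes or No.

Common attributes: {NurseID, PatientID}; their closure is {AdmitDate, Dosage, Drug, NurseID, PatientID, Ward}.
Since R1 ⊆ {AdmitDate, Dosage, Drug, NurseID, PatientID, Ward}, the intersection is a superkey of R1; the decomposition is lossless.

Yes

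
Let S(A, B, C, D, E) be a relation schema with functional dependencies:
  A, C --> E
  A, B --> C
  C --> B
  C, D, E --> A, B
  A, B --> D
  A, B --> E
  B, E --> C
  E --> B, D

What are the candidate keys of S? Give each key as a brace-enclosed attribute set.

Closure of {E} is {A, B, C, D, E}, the whole schema; {E} is a candidate key.
Closure of {A, B} is {A, B, C, D, E}, the whole schema; {A, B} is a candidate key.
Closure of {A, C} is {A, B, C, D, E}, the whole schema; {A, C} is a candidate key.
These are minimal and exhaustive — every other superkey contains one of them.

{A, B}, {A, C}, {E}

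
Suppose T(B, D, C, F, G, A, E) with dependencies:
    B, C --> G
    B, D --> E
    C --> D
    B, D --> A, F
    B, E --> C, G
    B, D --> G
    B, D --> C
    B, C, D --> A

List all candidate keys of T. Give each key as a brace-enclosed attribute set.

No FD produces {B}, so it must be in every candidate key.
{B, C}⁺ = {A, B, C, D, E, F, G} — all of the relation — so {B, C} is a candidate key.
{B, D}⁺ = {A, B, C, D, E, F, G} — all of the relation — so {B, D} is a candidate key.
{B, E}⁺ = {A, B, C, D, E, F, G} — all of the relation — so {B, E} is a candidate key.
These are minimal and exhaustive — every other superkey contains one of them.

{B, C}, {B, D}, {B, E}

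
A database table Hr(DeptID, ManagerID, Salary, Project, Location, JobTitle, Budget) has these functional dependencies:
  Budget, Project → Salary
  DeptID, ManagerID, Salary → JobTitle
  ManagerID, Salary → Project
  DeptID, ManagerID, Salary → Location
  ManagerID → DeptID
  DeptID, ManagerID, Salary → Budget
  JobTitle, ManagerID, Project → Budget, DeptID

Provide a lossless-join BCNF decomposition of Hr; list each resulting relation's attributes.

{Budget, JobTitle, Location, ManagerID, Project}; {Budget, Project, Salary}; {DeptID, ManagerID}

Candidate keys of the original relation: {Budget, ManagerID, Project}, {JobTitle, ManagerID, Project}, {ManagerID, Salary}.
Within {Budget, DeptID, JobTitle, Location, ManagerID, Project, Salary}: {Budget, Project}⁺ ∩ {Budget, DeptID, JobTitle, Location, ManagerID, Project, Salary} = {Budget, Project, Salary}, not the whole set, so Budget, Project → Salary violates BCNF; decompose into {Budget, Project, Salary} and {Budget, DeptID, JobTitle, Location, ManagerID, Project}.
{Budget, Project, Salary} is in BCNF.
Within {Budget, DeptID, JobTitle, Location, ManagerID, Project}: {ManagerID}⁺ ∩ {Budget, DeptID, JobTitle, Location, ManagerID, Project} = {DeptID, ManagerID}, not the whole set, so ManagerID → DeptID violates BCNF; decompose into {DeptID, ManagerID} and {Budget, JobTitle, Location, ManagerID, Project}.
{DeptID, ManagerID} is in BCNF.
{Budget, JobTitle, Location, ManagerID, Project} is in BCNF.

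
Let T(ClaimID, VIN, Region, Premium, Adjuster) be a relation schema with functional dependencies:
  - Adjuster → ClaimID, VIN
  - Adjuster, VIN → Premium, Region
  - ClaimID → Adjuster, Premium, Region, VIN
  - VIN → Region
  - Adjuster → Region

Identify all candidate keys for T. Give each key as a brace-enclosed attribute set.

Closure of {Adjuster} is {Adjuster, ClaimID, Premium, Region, VIN}, the whole schema; {Adjuster} is a candidate key.
Closure of {ClaimID} is {Adjuster, ClaimID, Premium, Region, VIN}, the whole schema; {ClaimID} is a candidate key.
No proper subset of any of these is a key, and no other minimal superkey exists.

{Adjuster}, {ClaimID}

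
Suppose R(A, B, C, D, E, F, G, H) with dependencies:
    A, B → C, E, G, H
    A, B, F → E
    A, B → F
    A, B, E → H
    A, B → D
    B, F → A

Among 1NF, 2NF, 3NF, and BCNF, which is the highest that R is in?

Candidate keys: {A, B}, {B, F}. Prime attributes: {A, B, F}.
The left-hand side of every FD is a superkey, so BCNF is satisfied.

BCNF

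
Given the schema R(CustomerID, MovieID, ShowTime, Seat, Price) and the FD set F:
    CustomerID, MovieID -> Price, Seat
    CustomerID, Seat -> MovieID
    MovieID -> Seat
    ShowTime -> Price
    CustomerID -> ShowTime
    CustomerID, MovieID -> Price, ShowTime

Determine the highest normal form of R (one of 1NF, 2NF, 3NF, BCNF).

1NF

Candidate keys: {CustomerID, MovieID}, {CustomerID, Seat}. Prime attributes: {CustomerID, MovieID, Seat}.
MovieID -> Seat breaks BCNF: {MovieID}⁺ = {MovieID, Seat}, so {MovieID} is not a superkey.
Because {Price} is non-prime and the left side of ShowTime -> Price is not a superkey, the relation is not in 3NF.
Since {CustomerID} ⊂ {CustomerID, MovieID} and {CustomerID}⁺ ⊇ {Price, ShowTime} with {Price, ShowTime} non-prime, there is a partial dependency; 2NF fails.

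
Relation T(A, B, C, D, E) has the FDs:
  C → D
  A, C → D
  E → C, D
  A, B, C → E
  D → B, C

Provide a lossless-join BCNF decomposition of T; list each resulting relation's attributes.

{A, E}; {B, C, D}; {C, E}

Candidate keys of the original relation: {A, C}, {A, D}, {A, E}.
{A, B, C, D, E}: {C} determines {B, C, D} here but is not a superkey — split on C → B, D, giving {B, C, D} and {A, C, E}.
{B, C, D} is in BCNF.
{A, C, E}: {E} determines {C, E} here but is not a superkey — split on E → C, giving {C, E} and {A, E}.
{C, E} is in BCNF.
{A, E} is in BCNF.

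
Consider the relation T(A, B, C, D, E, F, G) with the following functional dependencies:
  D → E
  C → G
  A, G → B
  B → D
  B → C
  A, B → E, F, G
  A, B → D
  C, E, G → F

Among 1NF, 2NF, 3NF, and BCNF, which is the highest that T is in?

1NF

Candidate keys: {A, B}, {A, C}, {A, G}. Prime attributes: {A, B, C, G}.
For D → E we have {D}⁺ = {D, E}; {D} is not a superkey, so BCNF fails.
Because {E} is non-prime and the left side of D → E is not a superkey, the relation is not in 3NF.
Since {B} ⊂ {A, B} and {B}⁺ ⊇ {D, E, F} with {D, E, F} non-prime, there is a partial dependency; 2NF fails.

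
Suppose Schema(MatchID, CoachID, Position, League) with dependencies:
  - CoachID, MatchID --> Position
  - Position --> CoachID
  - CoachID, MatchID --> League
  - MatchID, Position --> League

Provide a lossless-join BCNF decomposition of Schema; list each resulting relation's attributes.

{CoachID, Position}; {League, MatchID, Position}

Candidate keys of the original relation: {CoachID, MatchID}, {MatchID, Position}.
Within {CoachID, League, MatchID, Position}: {Position}⁺ ∩ {CoachID, League, MatchID, Position} = {CoachID, Position}, not the whole set, so Position --> CoachID violates BCNF; decompose into {CoachID, Position} and {League, MatchID, Position}.
{CoachID, Position} is in BCNF.
{League, MatchID, Position} is in BCNF.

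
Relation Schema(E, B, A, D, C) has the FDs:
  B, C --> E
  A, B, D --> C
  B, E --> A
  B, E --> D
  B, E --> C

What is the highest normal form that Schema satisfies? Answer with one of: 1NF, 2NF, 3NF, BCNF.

BCNF

Candidate keys: {A, B, D}, {B, C}, {B, E}. Prime attributes: {A, B, C, D, E}.
Each dependency's left side is a superkey — BCNF holds.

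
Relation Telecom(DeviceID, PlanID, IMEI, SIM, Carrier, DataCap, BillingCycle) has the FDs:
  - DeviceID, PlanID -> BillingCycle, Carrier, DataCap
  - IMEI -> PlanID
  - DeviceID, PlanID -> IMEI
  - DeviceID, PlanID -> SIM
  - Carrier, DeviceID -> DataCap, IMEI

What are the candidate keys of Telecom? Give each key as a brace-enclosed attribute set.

No FD produces {DeviceID}, so it must be in every candidate key.
{Carrier, DeviceID}⁺ = {BillingCycle, Carrier, DataCap, DeviceID, IMEI, PlanID, SIM} — all of the relation — so {Carrier, DeviceID} is a candidate key.
{DeviceID, IMEI}⁺ = {BillingCycle, Carrier, DataCap, DeviceID, IMEI, PlanID, SIM} — all of the relation — so {DeviceID, IMEI} is a candidate key.
{DeviceID, PlanID}⁺ = {BillingCycle, Carrier, DataCap, DeviceID, IMEI, PlanID, SIM} — all of the relation — so {DeviceID, PlanID} is a candidate key.
No proper subset of any of these is a key, and no other minimal superkey exists.

{Carrier, DeviceID}, {DeviceID, IMEI}, {DeviceID, PlanID}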